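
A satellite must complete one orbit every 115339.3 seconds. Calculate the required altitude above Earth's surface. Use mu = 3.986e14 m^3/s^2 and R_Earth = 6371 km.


T = 115339.3 s
r = (mu*T^2/(4*pi^2))^(1/3) = (3.986e14 * 115339.3^2 / (4*pi^2))^(1/3)
r = 5.1212667e+07 m = 51212.6670 km
alt = r - R_E = 51212.6670 - 6371 = 44841.6670 km

44841.6670 km


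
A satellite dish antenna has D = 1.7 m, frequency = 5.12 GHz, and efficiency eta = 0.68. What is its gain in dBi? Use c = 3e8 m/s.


lambda = c/f = 3e8 / 5.12e+09 = 0.05859375 m
G = eta*(pi*D/lambda)^2 = 0.68*(pi*1.7/0.05859375)^2
G = 5649.4207 (linear)
G = 10*log10(5649.4207) = 37.5200 dBi

37.5200 dBi


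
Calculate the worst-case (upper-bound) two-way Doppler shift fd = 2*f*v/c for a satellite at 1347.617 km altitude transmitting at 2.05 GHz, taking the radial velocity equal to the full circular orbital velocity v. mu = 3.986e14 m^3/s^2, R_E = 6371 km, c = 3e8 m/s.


r = 7.718617e+06 m
v = sqrt(mu/r) = 7186.1934 m/s (worst-case radial velocity)
f = 2.05 GHz = 2.05e+09 Hz
fd = 2*f*v/c = 2*2.05e+09*7186.1934/3.0e+08
fd = 98211.3099 Hz

98211.3099 Hz


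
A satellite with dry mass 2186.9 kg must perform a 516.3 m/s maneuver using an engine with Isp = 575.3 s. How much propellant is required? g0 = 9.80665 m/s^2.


ve = Isp * g0 = 575.3 * 9.80665 = 5641.765745 m/s
mass ratio = exp(dv/ve) = exp(516.3/5641.765745) = 1.09583201
m_prop = m_dry * (mr - 1) = 2186.9 * (1.09583201 - 1)
m_prop = 209.5750 kg

209.5750 kg


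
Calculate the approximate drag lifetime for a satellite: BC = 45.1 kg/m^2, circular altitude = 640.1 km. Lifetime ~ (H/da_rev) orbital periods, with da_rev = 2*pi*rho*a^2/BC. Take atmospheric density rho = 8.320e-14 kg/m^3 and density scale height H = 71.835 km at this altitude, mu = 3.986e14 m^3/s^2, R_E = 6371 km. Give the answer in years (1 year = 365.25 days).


a = R_E + alt = 7011.1000 km = 7.0111e+06 m
da_rev = 2*pi*rho*a^2/BC = 2*pi*8.320e-14*(7.0111e+06)^2/45.1 = 0.569769209 m per revolution
N = H/da_rev = 71835.0000 m / 0.569769209 m = 126077.3640 revolutions
P = 2*pi*sqrt(a^3/mu) = 5842.3889 s
lifetime = N*P = 126077.3640 * 5842.3889 = 7.3659299e+08 s = 8525.3819 days
years = 8525.3819 / 365.25 = 23.3412 years

23.3412 years


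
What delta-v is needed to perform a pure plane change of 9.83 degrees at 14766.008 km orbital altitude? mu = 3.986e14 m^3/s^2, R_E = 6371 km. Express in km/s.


r = 21137.0080 km = 2.1137008e+07 m
V = sqrt(mu/r) = 4342.5706 m/s
di = 9.83 deg = 0.1715659 rad
dV = 2*V*sin(di/2) = 2*4342.5706*sin(0.08578293)
dV = 744.1235 m/s = 0.7441235 km/s

0.7441 km/s


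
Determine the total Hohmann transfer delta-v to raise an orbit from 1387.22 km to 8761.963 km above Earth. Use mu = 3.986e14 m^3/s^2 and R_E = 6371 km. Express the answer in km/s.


r1 = 7758.2200 km = 7.75822e+06 m
r2 = 15132.9630 km = 1.5132963e+07 m
dv1 = sqrt(mu/r1)*(sqrt(2*r2/(r1+r2)) - 1) = 1074.1309 m/s
dv2 = sqrt(mu/r2)*(1 - sqrt(2*r1/(r1+r2))) = 906.8291 m/s
total dv = |dv1| + |dv2| = 1074.1309 + 906.8291 = 1980.9600 m/s = 1.9810 km/s

1.9810 km/s


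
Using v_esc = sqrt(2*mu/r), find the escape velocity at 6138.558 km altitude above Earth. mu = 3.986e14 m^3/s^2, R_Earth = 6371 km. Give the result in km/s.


r = 6371.0 + 6138.558 = 12509.5580 km = 1.2509558e+07 m
v_esc = sqrt(2*mu/r) = sqrt(2*3.986e14 / 1.2509558e+07)
v_esc = 7982.9363 m/s = 7.9829 km/s

7.9829 km/s


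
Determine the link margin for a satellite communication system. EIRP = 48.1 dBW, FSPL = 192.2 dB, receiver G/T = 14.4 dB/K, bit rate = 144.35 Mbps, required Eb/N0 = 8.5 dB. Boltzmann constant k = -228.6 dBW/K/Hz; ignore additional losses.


C/N0 = EIRP - FSPL + G/T - k = 48.1 - 192.2 + 14.4 - (-228.6)
C/N0 = 98.9000 dB-Hz
R_b = 144.35 Mbps = 1.4435e+08 bps -> 10*log10(R_b) = 81.5942 dB-Hz
Eb/N0 = C/N0 - 10*log10(R_b) = 98.9000 - 81.5942 = 17.3058 dB
Margin = Eb/N0 - Eb/N0_req = 17.3058 - 8.5 = 8.8058 dB (link closes)

8.8058 dB


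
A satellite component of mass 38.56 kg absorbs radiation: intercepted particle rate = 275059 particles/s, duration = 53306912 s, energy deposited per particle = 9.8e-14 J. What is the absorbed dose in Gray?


Total energy deposited = rate * time * E_per
  = 275059 * 53306912 * 9.8e-14 = 1.4369 J
Dose = E_total / mass = 1.4369 / 38.56
Dose = 0.03726477 Gy

0.0373 Gy


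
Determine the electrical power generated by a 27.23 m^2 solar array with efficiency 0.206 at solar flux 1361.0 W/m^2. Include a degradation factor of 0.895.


P = area * eta * S * degradation
P = 27.23 * 0.206 * 1361.0 * 0.895
P = 6832.7577 W

6832.7577 W


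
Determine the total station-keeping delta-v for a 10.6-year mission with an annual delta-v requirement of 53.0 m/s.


dV = rate * years = 53.0 * 10.6
dV = 561.8000 m/s

561.8000 m/s


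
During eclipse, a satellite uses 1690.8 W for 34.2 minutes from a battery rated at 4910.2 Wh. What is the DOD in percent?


E_used = P * t / 60 = 1690.8 * 34.2 / 60 = 963.7560 Wh
DOD = E_used / E_total * 100 = 963.7560 / 4910.2 * 100
DOD = 19.6276 %

19.6276 %


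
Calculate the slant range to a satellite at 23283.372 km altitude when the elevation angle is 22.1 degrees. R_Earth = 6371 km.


h = 23283.372 km, el = 22.1 deg
d = -R_E*sin(el) + sqrt((R_E*sin(el))^2 + 2*R_E*h + h^2)
d = -6371.0000*sin(0.3857178) + sqrt((6371.0000*0.3762243)^2 + 2*6371.0000*23283.372 + 23283.372^2)
d = 26664.0006 km

26664.0006 km


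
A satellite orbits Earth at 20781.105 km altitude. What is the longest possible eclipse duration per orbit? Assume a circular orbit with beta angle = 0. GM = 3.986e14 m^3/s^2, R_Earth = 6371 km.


r = 27152.1050 km
T = 742.1048 min
Eclipse fraction = arcsin(R_E/r)/pi = arcsin(6371.0000/27152.1050)/pi
= arcsin(0.2346411)/pi = 0.07539149
Eclipse duration = 0.07539149 * 742.1048 = 55.9484 min

55.9484 minutes


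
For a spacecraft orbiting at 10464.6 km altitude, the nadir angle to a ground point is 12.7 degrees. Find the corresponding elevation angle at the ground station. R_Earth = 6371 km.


r = R_E + alt = 16835.6000 km
Law of sines in the satellite / Earth-center / ground-point triangle:
  sin(nadir)/R_E = sin(90 + el)/r  =>  cos(el) = (r/R_E)*sin(nadir)
cos(el) = (16835.6000 / 6371.0000) * sin(12.7 deg) = 0.5809516
el = arccos(0.5809516) = 54.4825 deg
(Earth-central angle = 90 - nadir - el = 22.8175 deg)

54.4825 degrees


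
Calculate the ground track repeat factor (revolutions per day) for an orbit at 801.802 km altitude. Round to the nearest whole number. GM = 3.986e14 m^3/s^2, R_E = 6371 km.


r = 7.172802e+06 m
T = 2*pi*sqrt(r^3/mu) = 6045.6707 s = 100.7612 min
revs/day = 1440 / 100.7612 = 14.2912
Rounded: 14 revolutions per day

14 revolutions per day


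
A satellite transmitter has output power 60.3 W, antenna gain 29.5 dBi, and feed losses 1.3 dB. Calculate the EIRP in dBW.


Pt = 60.3 W = 17.8032 dBW
EIRP = Pt_dBW + Gt - losses = 17.8032 + 29.5 - 1.3 = 46.0032 dBW

46.0032 dBW


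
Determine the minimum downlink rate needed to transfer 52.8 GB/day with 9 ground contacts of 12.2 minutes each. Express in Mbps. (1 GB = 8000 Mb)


total contact time = 9 * 12.2 * 60 = 6588.0000 s
data = 52.8 GB = 422400.0000 Mb
rate = 422400.0000 / 6588.0000 = 64.1166 Mbps

64.1166 Mbps


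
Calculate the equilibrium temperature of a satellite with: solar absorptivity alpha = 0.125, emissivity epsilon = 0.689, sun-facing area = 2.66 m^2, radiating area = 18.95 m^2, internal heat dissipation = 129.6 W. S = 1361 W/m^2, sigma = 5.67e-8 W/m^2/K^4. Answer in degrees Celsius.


Numerator = alpha*S*A_sun + Q_int = 0.125*1361*2.66 + 129.6 = 582.1325 W
Denominator = eps*sigma*A_rad = 0.689*5.67e-8*18.95 = 7.4030638e-07 W/K^4
T^4 = 7.8633997e+08 K^4
T = 167.4567 K = -105.6933 C

-105.6933 degrees Celsius


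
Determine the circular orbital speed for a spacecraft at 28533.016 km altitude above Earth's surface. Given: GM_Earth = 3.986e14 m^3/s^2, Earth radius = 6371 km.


r = R_E + alt = 6371.0 + 28533.016 = 34904.0160 km = 3.4904016e+07 m
v = sqrt(mu/r) = sqrt(3.986e14 / 3.4904016e+07) = 3379.3327 m/s = 3.3793 km/s

3.3793 km/s


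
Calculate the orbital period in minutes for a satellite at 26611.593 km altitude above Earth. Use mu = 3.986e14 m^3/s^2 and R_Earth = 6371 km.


r = 32982.5930 km = 3.2982593e+07 m
T = 2*pi*sqrt(r^3/mu) = 2*pi*sqrt(3.5880161e+22 / 3.986e14)
T = 59612.6481 s = 993.5441 min

993.5441 minutes


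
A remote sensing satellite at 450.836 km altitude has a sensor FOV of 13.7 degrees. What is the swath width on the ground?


FOV = 13.7 deg = 0.2391101 rad
swath = 2 * alt * tan(FOV/2) = 2 * 450.836 * tan(0.1195551)
swath = 2 * 450.836 * 0.1201279
swath = 108.3160 km

108.3160 km


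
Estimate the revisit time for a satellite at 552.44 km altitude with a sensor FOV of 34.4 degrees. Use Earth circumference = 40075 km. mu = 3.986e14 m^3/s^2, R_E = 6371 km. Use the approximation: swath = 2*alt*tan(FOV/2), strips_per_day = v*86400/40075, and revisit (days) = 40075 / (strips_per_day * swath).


swath = 2*552.44*tan(0.3001966) = 342.0175 km
v = sqrt(mu/r) = 7587.6568 m/s = 7.5877 km/s
strips/day = v*86400/40075 = 7.5877*86400/40075 = 16.3587
coverage/day = strips * swath = 16.3587 * 342.0175 = 5594.9500 km
revisit = 40075 / 5594.9500 = 7.1627 days

7.1627 days


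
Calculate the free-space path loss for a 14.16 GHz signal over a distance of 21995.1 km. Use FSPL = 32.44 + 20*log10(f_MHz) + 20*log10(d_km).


f = 14.16 GHz = 14160.0000 MHz
d = 21995.1 km
FSPL = 32.44 + 20*log10(14160.0000) + 20*log10(21995.1)
FSPL = 32.44 + 83.0213 + 86.8465
FSPL = 202.3078 dB

202.3078 dB


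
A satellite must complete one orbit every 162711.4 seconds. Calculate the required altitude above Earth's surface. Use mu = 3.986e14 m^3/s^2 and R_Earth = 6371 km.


T = 162711.4 s
r = (mu*T^2/(4*pi^2))^(1/3) = (3.986e14 * 162711.4^2 / (4*pi^2))^(1/3)
r = 6.4417595e+07 m = 64417.5951 km
alt = r - R_E = 64417.5951 - 6371 = 58046.5951 km

58046.5951 km


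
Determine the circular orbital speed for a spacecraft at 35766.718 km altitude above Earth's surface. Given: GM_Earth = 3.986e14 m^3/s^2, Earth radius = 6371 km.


r = R_E + alt = 6371.0 + 35766.718 = 42137.7180 km = 4.2137718e+07 m
v = sqrt(mu/r) = sqrt(3.986e14 / 4.2137718e+07) = 3075.6233 m/s = 3.0756 km/s

3.0756 km/s


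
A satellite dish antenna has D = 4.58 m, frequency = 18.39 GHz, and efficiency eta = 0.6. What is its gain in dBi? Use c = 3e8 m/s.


lambda = c/f = 3e8 / 1.839e+10 = 0.01631321 m
G = eta*(pi*D/lambda)^2 = 0.6*(pi*4.58/0.01631321)^2
G = 466769.9627 (linear)
G = 10*log10(466769.9627) = 56.6910 dBi

56.6910 dBi


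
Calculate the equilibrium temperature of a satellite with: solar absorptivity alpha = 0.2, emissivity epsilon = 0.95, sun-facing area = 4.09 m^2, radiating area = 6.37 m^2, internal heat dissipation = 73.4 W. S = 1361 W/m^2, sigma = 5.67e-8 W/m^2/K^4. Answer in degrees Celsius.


Numerator = alpha*S*A_sun + Q_int = 0.2*1361*4.09 + 73.4 = 1186.6980 W
Denominator = eps*sigma*A_rad = 0.95*5.67e-8*6.37 = 3.4312005e-07 W/K^4
T^4 = 3.4585504e+09 K^4
T = 242.5066 K = -30.6434 C

-30.6434 degrees Celsius


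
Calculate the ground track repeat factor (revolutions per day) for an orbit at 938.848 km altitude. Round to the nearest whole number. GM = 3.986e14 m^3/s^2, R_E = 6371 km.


r = 7.309848e+06 m
T = 2*pi*sqrt(r^3/mu) = 6219.7616 s = 103.6627 min
revs/day = 1440 / 103.6627 = 13.8912
Rounded: 14 revolutions per day

14 revolutions per day


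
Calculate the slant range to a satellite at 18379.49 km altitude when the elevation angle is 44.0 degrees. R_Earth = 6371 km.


h = 18379.49 km, el = 44.0 deg
d = -R_E*sin(el) + sqrt((R_E*sin(el))^2 + 2*R_E*h + h^2)
d = -6371.0000*sin(0.7679449) + sqrt((6371.0000*0.6946584)^2 + 2*6371.0000*18379.49 + 18379.49^2)
d = 19896.8243 km

19896.8243 km


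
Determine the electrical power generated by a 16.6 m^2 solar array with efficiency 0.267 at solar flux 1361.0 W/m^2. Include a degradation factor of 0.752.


P = area * eta * S * degradation
P = 16.6 * 0.267 * 1361.0 * 0.752
P = 4536.2326 W

4536.2326 W


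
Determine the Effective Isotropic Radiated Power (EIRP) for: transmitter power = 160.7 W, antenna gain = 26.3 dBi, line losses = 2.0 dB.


Pt = 160.7 W = 22.0602 dBW
EIRP = Pt_dBW + Gt - losses = 22.0602 + 26.3 - 2.0 = 46.3602 dBW

46.3602 dBW


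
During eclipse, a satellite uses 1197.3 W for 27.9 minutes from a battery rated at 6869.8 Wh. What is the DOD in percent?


E_used = P * t / 60 = 1197.3 * 27.9 / 60 = 556.7445 Wh
DOD = E_used / E_total * 100 = 556.7445 / 6869.8 * 100
DOD = 8.1042 %

8.1042 %


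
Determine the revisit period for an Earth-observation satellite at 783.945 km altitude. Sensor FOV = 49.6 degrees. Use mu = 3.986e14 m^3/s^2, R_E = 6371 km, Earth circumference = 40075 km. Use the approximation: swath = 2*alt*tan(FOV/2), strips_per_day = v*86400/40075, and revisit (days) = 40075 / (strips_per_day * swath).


swath = 2*783.945*tan(0.4328417) = 724.4669 km
v = sqrt(mu/r) = 7463.8946 m/s = 7.4639 km/s
strips/day = v*86400/40075 = 7.4639*86400/40075 = 16.0918
coverage/day = strips * swath = 16.0918 * 724.4669 = 11658.0053 km
revisit = 40075 / 11658.0053 = 3.4376 days

3.4376 days


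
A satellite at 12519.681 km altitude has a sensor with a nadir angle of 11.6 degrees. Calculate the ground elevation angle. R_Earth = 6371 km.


r = R_E + alt = 18890.6810 km
Law of sines in the satellite / Earth-center / ground-point triangle:
  sin(nadir)/R_E = sin(90 + el)/r  =>  cos(el) = (r/R_E)*sin(nadir)
cos(el) = (18890.6810 / 6371.0000) * sin(11.6 deg) = 0.5962171
el = arccos(0.5962171) = 53.4006 deg
(Earth-central angle = 90 - nadir - el = 24.9994 deg)

53.4006 degrees


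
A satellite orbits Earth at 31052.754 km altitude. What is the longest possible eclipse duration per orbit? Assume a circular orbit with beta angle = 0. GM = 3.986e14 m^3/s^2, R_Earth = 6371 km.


r = 37423.7540 km
T = 1200.8285 min
Eclipse fraction = arcsin(R_E/r)/pi = arcsin(6371.0000/37423.7540)/pi
= arcsin(0.1702395)/pi = 0.05445413
Eclipse duration = 0.05445413 * 1200.8285 = 65.3901 min

65.3901 minutes


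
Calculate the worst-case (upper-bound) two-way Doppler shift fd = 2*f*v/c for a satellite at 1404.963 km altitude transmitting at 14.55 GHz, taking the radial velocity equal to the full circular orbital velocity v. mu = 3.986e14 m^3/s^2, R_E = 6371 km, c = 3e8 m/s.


r = 7.775963e+06 m
v = sqrt(mu/r) = 7159.6461 m/s (worst-case radial velocity)
f = 14.55 GHz = 1.455e+10 Hz
fd = 2*f*v/c = 2*1.455e+10*7159.6461/3.0e+08
fd = 694485.6697 Hz

694485.6697 Hz


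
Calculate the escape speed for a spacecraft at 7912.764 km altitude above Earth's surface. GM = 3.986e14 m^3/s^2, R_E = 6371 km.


r = 6371.0 + 7912.764 = 14283.7640 km = 1.4283764e+07 m
v_esc = sqrt(2*mu/r) = sqrt(2*3.986e14 / 1.4283764e+07)
v_esc = 7470.7175 m/s = 7.4707 km/s

7.4707 km/s


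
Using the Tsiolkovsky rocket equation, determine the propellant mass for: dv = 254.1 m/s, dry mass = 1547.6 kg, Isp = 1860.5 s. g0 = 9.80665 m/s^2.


ve = Isp * g0 = 1860.5 * 9.80665 = 18245.272325 m/s
mass ratio = exp(dv/ve) = exp(254.1/18245.272325) = 1.01402433
m_prop = m_dry * (mr - 1) = 1547.6 * (1.01402433 - 1)
m_prop = 21.7040 kg

21.7040 kg


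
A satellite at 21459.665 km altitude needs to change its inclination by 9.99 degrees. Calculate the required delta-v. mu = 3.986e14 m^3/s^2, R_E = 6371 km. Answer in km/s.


r = 27830.6650 km = 2.7830665e+07 m
V = sqrt(mu/r) = 3784.4856 m/s
di = 9.99 deg = 0.1743584 rad
dV = 2*V*sin(di/2) = 2*3784.4856*sin(0.0871792)
dV = 659.0213 m/s = 0.6590213 km/s

0.6590 km/s


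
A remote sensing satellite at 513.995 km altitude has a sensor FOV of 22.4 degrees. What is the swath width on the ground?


FOV = 22.4 deg = 0.3909538 rad
swath = 2 * alt * tan(FOV/2) = 2 * 513.995 * tan(0.1954769)
swath = 2 * 513.995 * 0.1980053
swath = 203.5475 km

203.5475 km


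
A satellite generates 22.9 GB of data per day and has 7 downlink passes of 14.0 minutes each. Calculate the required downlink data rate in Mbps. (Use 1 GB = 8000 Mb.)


total contact time = 7 * 14.0 * 60 = 5880.0000 s
data = 22.9 GB = 183200.0000 Mb
rate = 183200.0000 / 5880.0000 = 31.1565 Mbps

31.1565 Mbps


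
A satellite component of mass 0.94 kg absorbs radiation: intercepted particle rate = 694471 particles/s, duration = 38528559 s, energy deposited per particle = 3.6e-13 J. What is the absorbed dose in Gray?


Total energy deposited = rate * time * E_per
  = 694471 * 38528559 * 3.6e-13 = 9.6325 J
Dose = E_total / mass = 9.6325 / 0.94
Dose = 10.2473 Gy

10.2473 Gy


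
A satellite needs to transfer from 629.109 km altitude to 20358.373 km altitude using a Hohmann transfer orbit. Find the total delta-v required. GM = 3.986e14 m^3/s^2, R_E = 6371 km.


r1 = 7000.1090 km = 7.000109e+06 m
r2 = 26729.3730 km = 2.6729373e+07 m
dv1 = sqrt(mu/r1)*(sqrt(2*r2/(r1+r2)) - 1) = 1953.9481 m/s
dv2 = sqrt(mu/r2)*(1 - sqrt(2*r1/(r1+r2))) = 1373.7397 m/s
total dv = |dv1| + |dv2| = 1953.9481 + 1373.7397 = 3327.6878 m/s = 3.3277 km/s

3.3277 km/s


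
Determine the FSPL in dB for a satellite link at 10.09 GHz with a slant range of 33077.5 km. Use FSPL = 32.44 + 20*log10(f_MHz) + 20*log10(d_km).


f = 10.09 GHz = 10090.0000 MHz
d = 33077.5 km
FSPL = 32.44 + 20*log10(10090.0000) + 20*log10(33077.5)
FSPL = 32.44 + 80.0778 + 90.3907
FSPL = 202.9085 dB

202.9085 dB


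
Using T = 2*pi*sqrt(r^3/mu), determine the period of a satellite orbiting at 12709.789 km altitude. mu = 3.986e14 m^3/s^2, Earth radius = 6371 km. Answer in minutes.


r = 19080.7890 km = 1.9080789e+07 m
T = 2*pi*sqrt(r^3/mu) = 2*pi*sqrt(6.946867e+21 / 3.986e14)
T = 26230.4484 s = 437.1741 min

437.1741 minutes


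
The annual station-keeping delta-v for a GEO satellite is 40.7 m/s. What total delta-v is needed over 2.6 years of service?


dV = rate * years = 40.7 * 2.6
dV = 105.8200 m/s

105.8200 m/s


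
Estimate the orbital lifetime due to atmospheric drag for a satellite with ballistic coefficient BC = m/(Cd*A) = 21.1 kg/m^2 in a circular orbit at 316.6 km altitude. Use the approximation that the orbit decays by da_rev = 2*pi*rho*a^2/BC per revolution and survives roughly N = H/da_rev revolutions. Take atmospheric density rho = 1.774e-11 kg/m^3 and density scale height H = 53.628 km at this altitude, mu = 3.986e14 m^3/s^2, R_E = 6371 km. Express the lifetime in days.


a = R_E + alt = 6687.6000 km = 6.6876e+06 m
da_rev = 2*pi*rho*a^2/BC = 2*pi*1.774e-11*(6.6876e+06)^2/21.1 = 236.260765 m per revolution
N = H/da_rev = 53628.0000 m / 236.260765 m = 226.9865 revolutions
P = 2*pi*sqrt(a^3/mu) = 5442.7283 s
lifetime = N*P = 226.9865 * 5442.7283 = 1.2354257e+06 s = 14.2989 days

14.2989 days


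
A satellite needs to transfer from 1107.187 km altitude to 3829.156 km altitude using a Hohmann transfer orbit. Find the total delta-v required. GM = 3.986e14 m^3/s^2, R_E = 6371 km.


r1 = 7478.1870 km = 7.478187e+06 m
r2 = 10200.1560 km = 1.0200156e+07 m
dv1 = sqrt(mu/r1)*(sqrt(2*r2/(r1+r2)) - 1) = 541.9447 m/s
dv2 = sqrt(mu/r2)*(1 - sqrt(2*r1/(r1+r2))) = 501.3619 m/s
total dv = |dv1| + |dv2| = 541.9447 + 501.3619 = 1043.3067 m/s = 1.0433 km/s

1.0433 km/s


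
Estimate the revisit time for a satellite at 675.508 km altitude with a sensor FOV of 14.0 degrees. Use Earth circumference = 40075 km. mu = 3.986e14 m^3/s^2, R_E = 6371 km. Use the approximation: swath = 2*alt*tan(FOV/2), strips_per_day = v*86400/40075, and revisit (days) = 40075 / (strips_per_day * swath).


swath = 2*675.508*tan(0.122173) = 165.8839 km
v = sqrt(mu/r) = 7521.1054 m/s = 7.5211 km/s
strips/day = v*86400/40075 = 7.5211*86400/40075 = 16.2152
coverage/day = strips * swath = 16.2152 * 165.8839 = 2689.8381 km
revisit = 40075 / 2689.8381 = 14.8987 days

14.8987 days


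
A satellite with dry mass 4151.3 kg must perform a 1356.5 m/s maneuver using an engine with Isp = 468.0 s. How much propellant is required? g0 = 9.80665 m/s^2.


ve = Isp * g0 = 468.0 * 9.80665 = 4589.512200 m/s
mass ratio = exp(dv/ve) = exp(1356.5/4589.512200) = 1.34388568
m_prop = m_dry * (mr - 1) = 4151.3 * (1.34388568 - 1)
m_prop = 1427.5726 kg

1427.5726 kg


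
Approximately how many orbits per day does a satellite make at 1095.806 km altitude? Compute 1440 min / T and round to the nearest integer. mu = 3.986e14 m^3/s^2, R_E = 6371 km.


r = 7.466806e+06 m
T = 2*pi*sqrt(r^3/mu) = 6421.1605 s = 107.0193 min
revs/day = 1440 / 107.0193 = 13.4555
Rounded: 13 revolutions per day

13 revolutions per day


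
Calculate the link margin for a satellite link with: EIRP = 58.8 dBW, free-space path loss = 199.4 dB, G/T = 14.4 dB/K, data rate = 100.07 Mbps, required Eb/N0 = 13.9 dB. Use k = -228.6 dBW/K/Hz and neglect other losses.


C/N0 = EIRP - FSPL + G/T - k = 58.8 - 199.4 + 14.4 - (-228.6)
C/N0 = 102.4000 dB-Hz
R_b = 100.07 Mbps = 1.0007e+08 bps -> 10*log10(R_b) = 80.0030 dB-Hz
Eb/N0 = C/N0 - 10*log10(R_b) = 102.4000 - 80.0030 = 22.3970 dB
Margin = Eb/N0 - Eb/N0_req = 22.3970 - 13.9 = 8.4970 dB (link closes)

8.4970 dB


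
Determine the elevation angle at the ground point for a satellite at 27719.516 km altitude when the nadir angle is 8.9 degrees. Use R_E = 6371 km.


r = R_E + alt = 34090.5160 km
Law of sines in the satellite / Earth-center / ground-point triangle:
  sin(nadir)/R_E = sin(90 + el)/r  =>  cos(el) = (r/R_E)*sin(nadir)
cos(el) = (34090.5160 / 6371.0000) * sin(8.9 deg) = 0.8278382
el = arccos(0.8278382) = 34.1227 deg
(Earth-central angle = 90 - nadir - el = 46.9773 deg)

34.1227 degrees


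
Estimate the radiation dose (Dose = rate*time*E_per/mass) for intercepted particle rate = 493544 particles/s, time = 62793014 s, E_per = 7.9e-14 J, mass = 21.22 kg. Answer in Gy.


Total energy deposited = rate * time * E_per
  = 493544 * 62793014 * 7.9e-14 = 2.4483 J
Dose = E_total / mass = 2.4483 / 21.22
Dose = 0.1153769 Gy

0.1154 Gy


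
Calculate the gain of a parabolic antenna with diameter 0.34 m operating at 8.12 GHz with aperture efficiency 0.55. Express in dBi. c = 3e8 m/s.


lambda = c/f = 3e8 / 8.12e+09 = 0.03694581 m
G = eta*(pi*D/lambda)^2 = 0.55*(pi*0.34/0.03694581)^2
G = 459.7162 (linear)
G = 10*log10(459.7162) = 26.6249 dBi

26.6249 dBi


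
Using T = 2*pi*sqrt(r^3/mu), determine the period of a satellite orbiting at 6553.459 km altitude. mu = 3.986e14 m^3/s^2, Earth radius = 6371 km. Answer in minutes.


r = 12924.4590 km = 1.2924459e+07 m
T = 2*pi*sqrt(r^3/mu) = 2*pi*sqrt(2.1589228e+21 / 3.986e14)
T = 14622.7744 s = 243.7129 min

243.7129 minutes


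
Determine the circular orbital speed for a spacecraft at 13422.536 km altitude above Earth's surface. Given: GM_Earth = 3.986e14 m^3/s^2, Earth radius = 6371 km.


r = R_E + alt = 6371.0 + 13422.536 = 19793.5360 km = 1.9793536e+07 m
v = sqrt(mu/r) = sqrt(3.986e14 / 1.9793536e+07) = 4487.5258 m/s = 4.4875 km/s

4.4875 km/s


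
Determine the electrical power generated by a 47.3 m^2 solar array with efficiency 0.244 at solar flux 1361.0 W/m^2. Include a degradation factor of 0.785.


P = area * eta * S * degradation
P = 47.3 * 0.244 * 1361.0 * 0.785
P = 12330.4450 W

12330.4450 W


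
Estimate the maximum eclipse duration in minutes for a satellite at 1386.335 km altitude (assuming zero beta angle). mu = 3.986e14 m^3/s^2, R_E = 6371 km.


r = 7757.3350 km
T = 113.3258 min
Eclipse fraction = arcsin(R_E/r)/pi = arcsin(6371.0000/7757.3350)/pi
= arcsin(0.8212872)/pi = 0.3067436
Eclipse duration = 0.3067436 * 113.3258 = 34.7620 min

34.7620 minutes


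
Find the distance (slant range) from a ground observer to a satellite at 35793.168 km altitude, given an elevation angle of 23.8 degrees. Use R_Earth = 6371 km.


h = 35793.168 km, el = 23.8 deg
d = -R_E*sin(el) + sqrt((R_E*sin(el))^2 + 2*R_E*h + h^2)
d = -6371.0000*sin(0.4153884) + sqrt((6371.0000*0.4035453)^2 + 2*6371.0000*35793.168 + 35793.168^2)
d = 39188.2921 km

39188.2921 km


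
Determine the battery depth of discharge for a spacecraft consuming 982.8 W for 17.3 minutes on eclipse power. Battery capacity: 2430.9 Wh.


E_used = P * t / 60 = 982.8 * 17.3 / 60 = 283.3740 Wh
DOD = E_used / E_total * 100 = 283.3740 / 2430.9 * 100
DOD = 11.6572 %

11.6572 %


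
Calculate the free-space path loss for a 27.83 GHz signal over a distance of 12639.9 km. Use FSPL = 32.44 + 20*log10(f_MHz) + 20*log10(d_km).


f = 27.83 GHz = 27830.0000 MHz
d = 12639.9 km
FSPL = 32.44 + 20*log10(27830.0000) + 20*log10(12639.9)
FSPL = 32.44 + 88.8903 + 82.0349
FSPL = 203.3651 dB

203.3651 dB


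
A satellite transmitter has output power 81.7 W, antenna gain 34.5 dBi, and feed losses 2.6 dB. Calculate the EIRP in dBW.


Pt = 81.7 W = 19.1222 dBW
EIRP = Pt_dBW + Gt - losses = 19.1222 + 34.5 - 2.6 = 51.0222 dBW

51.0222 dBW


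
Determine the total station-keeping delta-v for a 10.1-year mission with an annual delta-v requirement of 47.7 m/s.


dV = rate * years = 47.7 * 10.1
dV = 481.7700 m/s

481.7700 m/s


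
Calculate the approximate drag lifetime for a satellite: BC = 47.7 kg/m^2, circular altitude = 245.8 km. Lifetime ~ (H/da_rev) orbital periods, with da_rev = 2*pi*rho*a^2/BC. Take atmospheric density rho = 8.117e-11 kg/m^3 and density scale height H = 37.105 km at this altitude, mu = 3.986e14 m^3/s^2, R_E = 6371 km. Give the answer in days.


a = R_E + alt = 6616.8000 km = 6.6168e+06 m
da_rev = 2*pi*rho*a^2/BC = 2*pi*8.117e-11*(6.6168e+06)^2/47.7 = 468.115532 m per revolution
N = H/da_rev = 37105.0000 m / 468.115532 m = 79.2646 revolutions
P = 2*pi*sqrt(a^3/mu) = 5356.5262 s
lifetime = N*P = 79.2646 * 5356.5262 = 424583.0162 s = 4.9142 days

4.9142 days


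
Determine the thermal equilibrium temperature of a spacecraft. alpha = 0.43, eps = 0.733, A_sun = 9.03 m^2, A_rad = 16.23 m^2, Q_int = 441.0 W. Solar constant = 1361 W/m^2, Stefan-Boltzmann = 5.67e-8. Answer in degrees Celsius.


Numerator = alpha*S*A_sun + Q_int = 0.43*1361*9.03 + 441.0 = 5725.6269 W
Denominator = eps*sigma*A_rad = 0.733*5.67e-8*16.23 = 6.7453665e-07 W/K^4
T^4 = 8.4882369e+09 K^4
T = 303.5319 K = 30.3819 C

30.3819 degrees Celsius


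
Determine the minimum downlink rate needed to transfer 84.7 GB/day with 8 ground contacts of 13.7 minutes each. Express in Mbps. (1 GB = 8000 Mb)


total contact time = 8 * 13.7 * 60 = 6576.0000 s
data = 84.7 GB = 677600.0000 Mb
rate = 677600.0000 / 6576.0000 = 103.0414 Mbps

103.0414 Mbps


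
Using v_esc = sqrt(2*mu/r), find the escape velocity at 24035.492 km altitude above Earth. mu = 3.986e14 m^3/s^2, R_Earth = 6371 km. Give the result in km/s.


r = 6371.0 + 24035.492 = 30406.4920 km = 3.0406492e+07 m
v_esc = sqrt(2*mu/r) = sqrt(2*3.986e14 / 3.0406492e+07)
v_esc = 5120.3599 m/s = 5.1204 km/s

5.1204 km/s


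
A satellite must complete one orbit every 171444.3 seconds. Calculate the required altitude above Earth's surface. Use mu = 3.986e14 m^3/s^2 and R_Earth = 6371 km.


T = 171444.3 s
r = (mu*T^2/(4*pi^2))^(1/3) = (3.986e14 * 171444.3^2 / (4*pi^2))^(1/3)
r = 6.6702363e+07 m = 66702.3630 km
alt = r - R_E = 66702.3630 - 6371 = 60331.3630 km

60331.3630 km


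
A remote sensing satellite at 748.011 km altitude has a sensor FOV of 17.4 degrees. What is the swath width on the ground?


FOV = 17.4 deg = 0.3036873 rad
swath = 2 * alt * tan(FOV/2) = 2 * 748.011 * tan(0.1518436)
swath = 2 * 748.011 * 0.1530215
swath = 228.9235 km

228.9235 km


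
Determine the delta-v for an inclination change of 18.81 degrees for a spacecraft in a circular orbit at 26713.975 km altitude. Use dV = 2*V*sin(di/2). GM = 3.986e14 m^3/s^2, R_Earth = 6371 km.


r = 33084.9750 km = 3.3084975e+07 m
V = sqrt(mu/r) = 3470.9890 m/s
di = 18.81 deg = 0.3282964 rad
dV = 2*V*sin(di/2) = 2*3470.9890*sin(0.1641482)
dV = 1134.4029 m/s = 1.1344 km/s

1.1344 km/s


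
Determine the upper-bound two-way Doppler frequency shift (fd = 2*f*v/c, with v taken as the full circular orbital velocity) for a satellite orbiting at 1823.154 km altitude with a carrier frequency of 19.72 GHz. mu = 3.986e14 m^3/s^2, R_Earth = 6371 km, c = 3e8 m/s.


r = 8.194154e+06 m
v = sqrt(mu/r) = 6974.5563 m/s (worst-case radial velocity)
f = 19.72 GHz = 1.972e+10 Hz
fd = 2*f*v/c = 2*1.972e+10*6974.5563/3.0e+08
fd = 916921.6724 Hz

916921.6724 Hz


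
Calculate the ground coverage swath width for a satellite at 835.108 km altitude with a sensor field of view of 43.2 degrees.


FOV = 43.2 deg = 0.7539822 rad
swath = 2 * alt * tan(FOV/2) = 2 * 835.108 * tan(0.3769911)
swath = 2 * 835.108 * 0.395928
swath = 661.2853 km

661.2853 km


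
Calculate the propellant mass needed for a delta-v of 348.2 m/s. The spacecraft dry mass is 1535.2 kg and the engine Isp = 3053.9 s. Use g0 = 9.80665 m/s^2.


ve = Isp * g0 = 3053.9 * 9.80665 = 29948.528435 m/s
mass ratio = exp(dv/ve) = exp(348.2/29948.528435) = 1.01169447
m_prop = m_dry * (mr - 1) = 1535.2 * (1.01169447 - 1)
m_prop = 17.9533 kg

17.9533 kg


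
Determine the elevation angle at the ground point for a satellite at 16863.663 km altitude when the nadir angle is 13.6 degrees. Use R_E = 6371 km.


r = R_E + alt = 23234.6630 km
Law of sines in the satellite / Earth-center / ground-point triangle:
  sin(nadir)/R_E = sin(90 + el)/r  =>  cos(el) = (r/R_E)*sin(nadir)
cos(el) = (23234.6630 / 6371.0000) * sin(13.6 deg) = 0.8575495
el = arccos(0.8575495) = 30.9575 deg
(Earth-central angle = 90 - nadir - el = 45.4425 deg)

30.9575 degrees


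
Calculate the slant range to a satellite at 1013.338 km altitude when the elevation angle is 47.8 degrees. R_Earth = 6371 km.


h = 1013.338 km, el = 47.8 deg
d = -R_E*sin(el) + sqrt((R_E*sin(el))^2 + 2*R_E*h + h^2)
d = -6371.0000*sin(0.8342674) + sqrt((6371.0000*0.7408046)^2 + 2*6371.0000*1013.338 + 1013.338^2)
d = 1298.1454 km

1298.1454 km


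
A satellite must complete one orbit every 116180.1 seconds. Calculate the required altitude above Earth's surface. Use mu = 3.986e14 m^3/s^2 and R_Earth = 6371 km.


T = 116180.1 s
r = (mu*T^2/(4*pi^2))^(1/3) = (3.986e14 * 116180.1^2 / (4*pi^2))^(1/3)
r = 5.1461252e+07 m = 51461.2522 km
alt = r - R_E = 51461.2522 - 6371 = 45090.2522 km

45090.2522 km


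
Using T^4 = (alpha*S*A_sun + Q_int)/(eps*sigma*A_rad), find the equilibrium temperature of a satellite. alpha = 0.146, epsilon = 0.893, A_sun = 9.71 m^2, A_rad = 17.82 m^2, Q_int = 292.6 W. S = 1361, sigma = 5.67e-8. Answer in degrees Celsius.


Numerator = alpha*S*A_sun + Q_int = 0.146*1361*9.71 + 292.6 = 2222.0353 W
Denominator = eps*sigma*A_rad = 0.893*5.67e-8*17.82 = 9.0228184e-07 W/K^4
T^4 = 2.4626842e+09 K^4
T = 222.7677 K = -50.3823 C

-50.3823 degrees Celsius


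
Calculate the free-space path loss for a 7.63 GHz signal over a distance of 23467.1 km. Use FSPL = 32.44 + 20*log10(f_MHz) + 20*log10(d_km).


f = 7.63 GHz = 7630.0000 MHz
d = 23467.1 km
FSPL = 32.44 + 20*log10(7630.0000) + 20*log10(23467.1)
FSPL = 32.44 + 77.6505 + 87.4092
FSPL = 197.4997 dB

197.4997 dB


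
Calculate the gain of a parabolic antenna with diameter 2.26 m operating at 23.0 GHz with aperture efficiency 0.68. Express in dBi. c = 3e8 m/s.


lambda = c/f = 3e8 / 2.3e+10 = 0.01304348 m
G = eta*(pi*D/lambda)^2 = 0.68*(pi*2.26/0.01304348)^2
G = 201483.1347 (linear)
G = 10*log10(201483.1347) = 53.0424 dBi

53.0424 dBi


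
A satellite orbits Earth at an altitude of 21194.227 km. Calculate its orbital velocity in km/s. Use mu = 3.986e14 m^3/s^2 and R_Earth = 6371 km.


r = R_E + alt = 6371.0 + 21194.227 = 27565.2270 km = 2.7565227e+07 m
v = sqrt(mu/r) = sqrt(3.986e14 / 2.7565227e+07) = 3802.6632 m/s = 3.8027 km/s

3.8027 km/s


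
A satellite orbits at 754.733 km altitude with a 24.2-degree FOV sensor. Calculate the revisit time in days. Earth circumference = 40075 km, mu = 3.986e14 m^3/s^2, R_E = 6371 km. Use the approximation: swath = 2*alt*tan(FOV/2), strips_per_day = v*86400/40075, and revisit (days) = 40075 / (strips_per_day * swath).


swath = 2*754.733*tan(0.2111848) = 323.6015 km
v = sqrt(mu/r) = 7479.1781 m/s = 7.4792 km/s
strips/day = v*86400/40075 = 7.4792*86400/40075 = 16.1248
coverage/day = strips * swath = 16.1248 * 323.6015 = 5218.0060 km
revisit = 40075 / 5218.0060 = 7.6801 days

7.6801 days


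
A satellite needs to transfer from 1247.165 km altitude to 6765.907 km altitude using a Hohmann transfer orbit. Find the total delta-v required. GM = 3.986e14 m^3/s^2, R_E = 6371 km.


r1 = 7618.1650 km = 7.618165e+06 m
r2 = 13136.9070 km = 1.3136907e+07 m
dv1 = sqrt(mu/r1)*(sqrt(2*r2/(r1+r2)) - 1) = 905.0562 m/s
dv2 = sqrt(mu/r2)*(1 - sqrt(2*r1/(r1+r2))) = 788.8119 m/s
total dv = |dv1| + |dv2| = 905.0562 + 788.8119 = 1693.8681 m/s = 1.6939 km/s

1.6939 km/s


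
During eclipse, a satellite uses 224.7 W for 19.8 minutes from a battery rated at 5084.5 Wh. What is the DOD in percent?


E_used = P * t / 60 = 224.7 * 19.8 / 60 = 74.1510 Wh
DOD = E_used / E_total * 100 = 74.1510 / 5084.5 * 100
DOD = 1.4584 %

1.4584 %


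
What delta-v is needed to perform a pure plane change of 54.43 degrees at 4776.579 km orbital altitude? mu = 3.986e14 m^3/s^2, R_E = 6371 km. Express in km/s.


r = 11147.5790 km = 1.1147579e+07 m
V = sqrt(mu/r) = 5979.6858 m/s
di = 54.43 deg = 0.9499827 rad
dV = 2*V*sin(di/2) = 2*5979.6858*sin(0.4749914)
dV = 5469.3885 m/s = 5.4694 km/s

5.4694 km/s


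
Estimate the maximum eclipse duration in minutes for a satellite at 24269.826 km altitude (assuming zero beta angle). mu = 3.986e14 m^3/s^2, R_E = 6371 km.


r = 30640.8260 km
T = 889.6326 min
Eclipse fraction = arcsin(R_E/r)/pi = arcsin(6371.0000/30640.8260)/pi
= arcsin(0.2079252)/pi = 0.06667106
Eclipse duration = 0.06667106 * 889.6326 = 59.3128 min

59.3128 minutes


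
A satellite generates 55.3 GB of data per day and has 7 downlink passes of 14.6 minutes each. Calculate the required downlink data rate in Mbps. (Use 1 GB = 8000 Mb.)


total contact time = 7 * 14.6 * 60 = 6132.0000 s
data = 55.3 GB = 442400.0000 Mb
rate = 442400.0000 / 6132.0000 = 72.1461 Mbps

72.1461 Mbps


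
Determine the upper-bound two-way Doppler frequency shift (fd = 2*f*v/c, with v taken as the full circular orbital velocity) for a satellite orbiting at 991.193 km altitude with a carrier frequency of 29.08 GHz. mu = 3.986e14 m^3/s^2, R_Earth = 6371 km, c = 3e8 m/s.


r = 7.362193e+06 m
v = sqrt(mu/r) = 7358.0892 m/s (worst-case radial velocity)
f = 29.08 GHz = 2.908e+10 Hz
fd = 2*f*v/c = 2*2.908e+10*7358.0892/3.0e+08
fd = 1.4264882e+06 Hz

1.4265e+06 Hz


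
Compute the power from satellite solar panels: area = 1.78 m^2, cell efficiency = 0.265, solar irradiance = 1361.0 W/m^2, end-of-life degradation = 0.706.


P = area * eta * S * degradation
P = 1.78 * 0.265 * 1361.0 * 0.706
P = 453.2405 W

453.2405 W


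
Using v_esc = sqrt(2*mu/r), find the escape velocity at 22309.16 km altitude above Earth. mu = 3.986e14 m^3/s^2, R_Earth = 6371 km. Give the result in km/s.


r = 6371.0 + 22309.16 = 28680.1600 km = 2.868016e+07 m
v_esc = sqrt(2*mu/r) = sqrt(2*3.986e14 / 2.868016e+07)
v_esc = 5272.2119 m/s = 5.2722 km/s

5.2722 km/s


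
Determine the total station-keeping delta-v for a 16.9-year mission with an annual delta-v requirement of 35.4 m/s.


dV = rate * years = 35.4 * 16.9
dV = 598.2600 m/s

598.2600 m/s


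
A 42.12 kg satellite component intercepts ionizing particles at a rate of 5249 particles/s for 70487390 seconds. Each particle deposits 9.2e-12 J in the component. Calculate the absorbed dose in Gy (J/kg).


Total energy deposited = rate * time * E_per
  = 5249 * 70487390 * 9.2e-12 = 3.4039 J
Dose = E_total / mass = 3.4039 / 42.12
Dose = 0.08081416 Gy

0.0808 Gy


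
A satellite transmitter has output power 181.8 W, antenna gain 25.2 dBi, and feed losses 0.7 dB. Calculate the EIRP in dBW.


Pt = 181.8 W = 22.5959 dBW
EIRP = Pt_dBW + Gt - losses = 22.5959 + 25.2 - 0.7 = 47.0959 dBW

47.0959 dBW


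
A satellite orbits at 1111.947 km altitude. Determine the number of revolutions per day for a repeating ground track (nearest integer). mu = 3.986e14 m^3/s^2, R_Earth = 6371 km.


r = 7.482947e+06 m
T = 2*pi*sqrt(r^3/mu) = 6441.9927 s = 107.3665 min
revs/day = 1440 / 107.3665 = 13.4120
Rounded: 13 revolutions per day

13 revolutions per day


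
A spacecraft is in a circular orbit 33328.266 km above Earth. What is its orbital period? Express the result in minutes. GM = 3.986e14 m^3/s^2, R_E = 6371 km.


r = 39699.2660 km = 3.9699266e+07 m
T = 2*pi*sqrt(r^3/mu) = 2*pi*sqrt(6.2567303e+22 / 3.986e14)
T = 78719.9731 s = 1311.9996 min

1311.9996 minutes


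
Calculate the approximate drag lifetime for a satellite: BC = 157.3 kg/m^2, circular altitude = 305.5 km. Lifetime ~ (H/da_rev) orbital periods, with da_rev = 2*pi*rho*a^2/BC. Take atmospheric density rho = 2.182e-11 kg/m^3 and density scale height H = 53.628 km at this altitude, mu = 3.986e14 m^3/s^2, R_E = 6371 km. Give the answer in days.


a = R_E + alt = 6676.5000 km = 6.6765e+06 m
da_rev = 2*pi*rho*a^2/BC = 2*pi*2.182e-11*(6.6765e+06)^2/157.3 = 38.851125 m per revolution
N = H/da_rev = 53628.0000 m / 38.851125 m = 1380.3461 revolutions
P = 2*pi*sqrt(a^3/mu) = 5429.1833 s
lifetime = N*P = 1380.3461 * 5429.1833 = 7.4941521e+06 s = 86.7379 days

86.7379 days


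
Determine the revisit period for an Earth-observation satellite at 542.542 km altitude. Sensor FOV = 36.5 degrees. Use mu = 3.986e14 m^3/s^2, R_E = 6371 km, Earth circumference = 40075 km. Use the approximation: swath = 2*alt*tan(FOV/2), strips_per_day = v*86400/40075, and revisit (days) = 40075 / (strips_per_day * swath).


swath = 2*542.542*tan(0.3185226) = 357.8070 km
v = sqrt(mu/r) = 7593.0864 m/s = 7.5931 km/s
strips/day = v*86400/40075 = 7.5931*86400/40075 = 16.3704
coverage/day = strips * swath = 16.3704 * 357.8070 = 5857.4345 km
revisit = 40075 / 5857.4345 = 6.8417 days

6.8417 days


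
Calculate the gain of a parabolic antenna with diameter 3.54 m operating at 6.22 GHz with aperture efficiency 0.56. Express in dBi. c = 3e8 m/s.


lambda = c/f = 3e8 / 6.22e+09 = 0.04823151 m
G = eta*(pi*D/lambda)^2 = 0.56*(pi*3.54/0.04823151)^2
G = 29773.6827 (linear)
G = 10*log10(29773.6827) = 44.7383 dBi

44.7383 dBi


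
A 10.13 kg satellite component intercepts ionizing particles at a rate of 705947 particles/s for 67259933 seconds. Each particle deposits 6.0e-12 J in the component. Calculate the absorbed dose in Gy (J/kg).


Total energy deposited = rate * time * E_per
  = 705947 * 67259933 * 6.0e-12 = 284.8917 J
Dose = E_total / mass = 284.8917 / 10.13
Dose = 28.1236 Gy

28.1236 Gy


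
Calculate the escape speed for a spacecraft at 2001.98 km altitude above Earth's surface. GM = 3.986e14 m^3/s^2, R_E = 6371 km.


r = 6371.0 + 2001.98 = 8372.9800 km = 8.37298e+06 m
v_esc = sqrt(2*mu/r) = sqrt(2*3.986e14 / 8.37298e+06)
v_esc = 9757.6136 m/s = 9.7576 km/s

9.7576 km/s


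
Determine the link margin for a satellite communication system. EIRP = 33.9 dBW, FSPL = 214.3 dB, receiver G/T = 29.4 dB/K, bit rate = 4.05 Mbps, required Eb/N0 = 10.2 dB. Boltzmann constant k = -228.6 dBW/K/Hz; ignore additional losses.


C/N0 = EIRP - FSPL + G/T - k = 33.9 - 214.3 + 29.4 - (-228.6)
C/N0 = 77.6000 dB-Hz
R_b = 4.05 Mbps = 4.05e+06 bps -> 10*log10(R_b) = 66.0746 dB-Hz
Eb/N0 = C/N0 - 10*log10(R_b) = 77.6000 - 66.0746 = 11.5254 dB
Margin = Eb/N0 - Eb/N0_req = 11.5254 - 10.2 = 1.3254 dB (link closes)

1.3254 dB


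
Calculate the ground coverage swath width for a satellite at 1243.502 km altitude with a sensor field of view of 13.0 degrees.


FOV = 13.0 deg = 0.2268928 rad
swath = 2 * alt * tan(FOV/2) = 2 * 1243.502 * tan(0.1134464)
swath = 2 * 1243.502 * 0.1139356
swath = 283.3583 km

283.3583 km


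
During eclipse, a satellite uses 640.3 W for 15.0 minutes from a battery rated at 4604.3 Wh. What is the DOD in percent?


E_used = P * t / 60 = 640.3 * 15.0 / 60 = 160.0750 Wh
DOD = E_used / E_total * 100 = 160.0750 / 4604.3 * 100
DOD = 3.4766 %

3.4766 %


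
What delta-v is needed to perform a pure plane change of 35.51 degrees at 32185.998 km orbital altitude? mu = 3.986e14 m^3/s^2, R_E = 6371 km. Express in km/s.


r = 38556.9980 km = 3.8556998e+07 m
V = sqrt(mu/r) = 3215.2670 m/s
di = 35.51 deg = 0.6197664 rad
dV = 2*V*sin(di/2) = 2*3215.2670*sin(0.3098832)
dV = 1960.9747 m/s = 1.9610 km/s

1.9610 km/s
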